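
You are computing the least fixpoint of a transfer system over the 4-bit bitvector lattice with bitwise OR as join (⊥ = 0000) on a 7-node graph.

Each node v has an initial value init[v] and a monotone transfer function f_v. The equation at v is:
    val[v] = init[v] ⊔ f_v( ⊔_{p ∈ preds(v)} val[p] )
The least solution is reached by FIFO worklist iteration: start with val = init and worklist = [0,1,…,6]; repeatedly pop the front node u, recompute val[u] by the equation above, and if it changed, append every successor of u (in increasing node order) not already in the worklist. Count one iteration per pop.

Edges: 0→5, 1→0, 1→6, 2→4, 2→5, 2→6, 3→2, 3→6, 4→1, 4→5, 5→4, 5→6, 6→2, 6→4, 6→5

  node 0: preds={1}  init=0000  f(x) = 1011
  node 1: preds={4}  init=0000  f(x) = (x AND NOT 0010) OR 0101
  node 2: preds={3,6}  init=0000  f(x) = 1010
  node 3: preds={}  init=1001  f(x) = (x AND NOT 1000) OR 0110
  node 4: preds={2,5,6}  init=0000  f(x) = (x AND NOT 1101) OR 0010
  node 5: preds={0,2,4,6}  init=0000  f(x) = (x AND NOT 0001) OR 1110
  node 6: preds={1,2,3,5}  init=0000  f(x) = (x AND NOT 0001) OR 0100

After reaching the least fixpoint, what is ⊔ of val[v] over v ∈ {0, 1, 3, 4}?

Iteration log — 12 steps:
  step 1. node 0  ⊔preds=0000  new=1011  old=0000  +wl: 
  step 2. node 1  ⊔preds=0000  new=0101  old=0000  +wl: 0
  step 3. node 2  ⊔preds=1001  new=1010  old=0000  +wl: 
  step 4. node 3  ⊔preds=0000  new=1111  old=1001  +wl: 2
  step 5. node 4  ⊔preds=1010  new=0010  old=0000  +wl: 1
  step 6. node 5  ⊔preds=1011  new=1110  old=0000  +wl: 4
  step 7. node 6  ⊔preds=1111  new=1110  old=0000  +wl: 5
  step 8. node 0  ⊔preds=0101  new=1011  stable
  step 9. node 2  ⊔preds=1111  new=1010  stable
  step 10. node 1  ⊔preds=0010  new=0101  stable
  step 11. node 4  ⊔preds=1110  new=0010  stable
  step 12. node 5  ⊔preds=1111  new=1110  stable

Least fixpoint reached:
  node 0: 1011
  node 1: 0101
  node 2: 1010
  node 3: 1111
  node 4: 0010
  node 5: 1110
  node 6: 1110

1111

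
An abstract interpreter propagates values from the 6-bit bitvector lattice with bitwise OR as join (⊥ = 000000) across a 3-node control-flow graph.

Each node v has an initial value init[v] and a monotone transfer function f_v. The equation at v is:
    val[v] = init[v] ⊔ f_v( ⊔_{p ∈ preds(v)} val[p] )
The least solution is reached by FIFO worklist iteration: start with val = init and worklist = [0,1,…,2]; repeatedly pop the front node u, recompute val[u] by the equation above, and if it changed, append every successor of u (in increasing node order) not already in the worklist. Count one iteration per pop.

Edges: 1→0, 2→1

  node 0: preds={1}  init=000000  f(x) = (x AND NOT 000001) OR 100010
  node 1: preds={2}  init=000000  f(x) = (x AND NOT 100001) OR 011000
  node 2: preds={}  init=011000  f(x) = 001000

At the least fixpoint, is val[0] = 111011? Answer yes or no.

Worklist (4 pops):
  #1 pop 0: in=000000 → 100010 (was 000000); enqueue []
  #2 pop 1: in=011000 → 011000 (was 000000); enqueue [0]
  #3 pop 2: in=000000 → 011000 (no change)
  #4 pop 0: in=011000 → 111010 (was 100010); enqueue []

Fixpoint:
  val[0] = 111010
  val[1] = 011000
  val[2] = 011000

no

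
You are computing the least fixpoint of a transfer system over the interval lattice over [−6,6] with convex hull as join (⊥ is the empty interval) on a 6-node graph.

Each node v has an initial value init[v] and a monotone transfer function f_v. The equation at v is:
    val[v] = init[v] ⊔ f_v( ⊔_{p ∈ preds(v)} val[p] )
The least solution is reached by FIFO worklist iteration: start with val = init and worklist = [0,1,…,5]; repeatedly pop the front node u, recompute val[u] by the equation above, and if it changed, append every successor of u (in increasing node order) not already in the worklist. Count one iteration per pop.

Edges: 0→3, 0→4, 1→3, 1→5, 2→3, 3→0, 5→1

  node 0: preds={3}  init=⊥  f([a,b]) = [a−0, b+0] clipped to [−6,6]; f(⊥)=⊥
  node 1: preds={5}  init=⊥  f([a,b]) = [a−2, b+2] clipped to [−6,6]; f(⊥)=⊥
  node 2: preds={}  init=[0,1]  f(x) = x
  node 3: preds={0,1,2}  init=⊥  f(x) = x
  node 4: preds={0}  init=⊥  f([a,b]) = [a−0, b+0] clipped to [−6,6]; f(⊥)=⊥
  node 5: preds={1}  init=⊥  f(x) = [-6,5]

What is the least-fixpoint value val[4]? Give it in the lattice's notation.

[-6,6]

Trace (14 dequeues):
  [1] u=0 | in ⊥ | out ⊥ | ==
  [2] u=1 | in ⊥ | out ⊥ | ==
  [3] u=2 | in ⊥ | out [0,1] | ==
  [4] u=3 | in [0,1] | out [0,1] | prev ⊥ | push {0}
  [5] u=4 | in ⊥ | out ⊥ | ==
  [6] u=5 | in ⊥ | out [-6,5] | prev ⊥ | push {1}
  [7] u=0 | in [0,1] | out [0,1] | prev ⊥ | push {3,4}
  [8] u=1 | in [-6,5] | out [-6,6] | prev ⊥ | push {5}
  [9] u=3 | in [-6,6] | out [-6,6] | prev [0,1] | push {0}
  [10] u=4 | in [0,1] | out [0,1] | prev ⊥ | push {}
  [11] u=5 | in [-6,6] | out [-6,5] | ==
  [12] u=0 | in [-6,6] | out [-6,6] | prev [0,1] | push {3,4}
  [13] u=3 | in [-6,6] | out [-6,6] | ==
  [14] u=4 | in [-6,6] | out [-6,6] | prev [0,1] | push {}

Converged values:
  [0] [-6,6]
  [1] [-6,6]
  [2] [0,1]
  [3] [-6,6]
  [4] [-6,6]
  [5] [-6,5]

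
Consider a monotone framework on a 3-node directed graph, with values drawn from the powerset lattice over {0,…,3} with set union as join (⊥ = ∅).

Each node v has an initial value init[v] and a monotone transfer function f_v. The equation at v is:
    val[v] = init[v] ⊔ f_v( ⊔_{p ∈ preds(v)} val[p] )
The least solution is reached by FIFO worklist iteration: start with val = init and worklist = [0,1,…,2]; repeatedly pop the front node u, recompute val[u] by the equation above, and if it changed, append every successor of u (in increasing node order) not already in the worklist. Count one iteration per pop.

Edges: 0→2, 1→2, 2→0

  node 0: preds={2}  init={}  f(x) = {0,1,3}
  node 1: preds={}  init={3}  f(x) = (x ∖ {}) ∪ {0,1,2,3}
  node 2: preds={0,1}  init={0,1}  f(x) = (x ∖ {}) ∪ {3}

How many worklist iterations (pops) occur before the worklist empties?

Trace (4 dequeues):
  [1] u=0 | in {0,1} | out {0,1,3} | prev {} | push {}
  [2] u=1 | in {} | out {0,1,2,3} | prev {3} | push {}
  [3] u=2 | in {0,1,2,3} | out {0,1,2,3} | prev {0,1} | push {0}
  [4] u=0 | in {0,1,2,3} | out {0,1,3} | ==

Converged values:
  [0] {0,1,3}
  [1] {0,1,2,3}
  [2] {0,1,2,3}

4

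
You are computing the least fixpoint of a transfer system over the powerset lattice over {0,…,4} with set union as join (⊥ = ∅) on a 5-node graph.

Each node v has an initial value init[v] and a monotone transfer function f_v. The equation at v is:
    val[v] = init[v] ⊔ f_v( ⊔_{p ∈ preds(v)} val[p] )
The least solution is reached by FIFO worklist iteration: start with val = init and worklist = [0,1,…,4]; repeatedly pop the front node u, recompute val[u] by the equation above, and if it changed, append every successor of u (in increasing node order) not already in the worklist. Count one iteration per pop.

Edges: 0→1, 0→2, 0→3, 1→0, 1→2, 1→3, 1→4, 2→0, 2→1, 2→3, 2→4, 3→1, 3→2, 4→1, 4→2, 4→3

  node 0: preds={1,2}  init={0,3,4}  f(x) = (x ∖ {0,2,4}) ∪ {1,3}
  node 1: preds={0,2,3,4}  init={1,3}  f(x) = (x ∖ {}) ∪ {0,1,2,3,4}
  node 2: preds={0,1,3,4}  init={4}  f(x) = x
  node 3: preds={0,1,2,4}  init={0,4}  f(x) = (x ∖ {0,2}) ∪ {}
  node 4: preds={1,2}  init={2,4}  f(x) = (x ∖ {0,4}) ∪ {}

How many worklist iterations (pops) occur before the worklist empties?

Trace (9 dequeues):
  [1] u=0 | in {1,3,4} | out {0,1,3,4} | prev {0,3,4} | push {}
  [2] u=1 | in {0,1,2,3,4} | out {0,1,2,3,4} | prev {1,3} | push {0}
  [3] u=2 | in {0,1,2,3,4} | out {0,1,2,3,4} | prev {4} | push {1}
  [4] u=3 | in {0,1,2,3,4} | out {0,1,3,4} | prev {0,4} | push {2}
  [5] u=4 | in {0,1,2,3,4} | out {1,2,3,4} | prev {2,4} | push {3}
  [6] u=0 | in {0,1,2,3,4} | out {0,1,3,4} | ==
  [7] u=1 | in {0,1,2,3,4} | out {0,1,2,3,4} | ==
  [8] u=2 | in {0,1,2,3,4} | out {0,1,2,3,4} | ==
  [9] u=3 | in {0,1,2,3,4} | out {0,1,3,4} | ==

Converged values:
  [0] {0,1,3,4}
  [1] {0,1,2,3,4}
  [2] {0,1,2,3,4}
  [3] {0,1,3,4}
  [4] {1,2,3,4}

9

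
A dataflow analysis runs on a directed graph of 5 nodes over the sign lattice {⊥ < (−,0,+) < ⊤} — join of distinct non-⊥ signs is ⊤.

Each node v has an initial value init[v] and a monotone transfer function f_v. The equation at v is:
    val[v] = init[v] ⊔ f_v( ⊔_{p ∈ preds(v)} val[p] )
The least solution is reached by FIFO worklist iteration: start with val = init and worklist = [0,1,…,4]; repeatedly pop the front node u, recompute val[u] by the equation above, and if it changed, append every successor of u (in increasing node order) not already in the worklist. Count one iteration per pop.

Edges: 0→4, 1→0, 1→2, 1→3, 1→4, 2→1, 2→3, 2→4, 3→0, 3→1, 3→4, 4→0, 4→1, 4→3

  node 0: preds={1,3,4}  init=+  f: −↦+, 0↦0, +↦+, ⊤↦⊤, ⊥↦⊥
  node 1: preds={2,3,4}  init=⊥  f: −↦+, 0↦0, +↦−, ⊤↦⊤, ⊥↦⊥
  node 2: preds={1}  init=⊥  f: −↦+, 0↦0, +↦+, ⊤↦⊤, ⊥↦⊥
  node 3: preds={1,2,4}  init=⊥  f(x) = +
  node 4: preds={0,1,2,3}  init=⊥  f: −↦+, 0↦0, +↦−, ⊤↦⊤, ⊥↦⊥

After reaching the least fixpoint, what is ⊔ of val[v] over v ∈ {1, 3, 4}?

⊤

Trace (14 dequeues):
  [1] u=0 | in ⊥ | out + | ==
  [2] u=1 | in ⊥ | out ⊥ | ==
  [3] u=2 | in ⊥ | out ⊥ | ==
  [4] u=3 | in ⊥ | out + | prev ⊥ | push {0,1}
  [5] u=4 | in + | out − | prev ⊥ | push {3}
  [6] u=0 | in ⊤ | out ⊤ | prev + | push {4}
  [7] u=1 | in ⊤ | out ⊤ | prev ⊥ | push {0,2}
  [8] u=3 | in ⊤ | out + | ==
  [9] u=4 | in ⊤ | out ⊤ | prev − | push {1,3}
  [10] u=0 | in ⊤ | out ⊤ | ==
  [11] u=2 | in ⊤ | out ⊤ | prev ⊥ | push {4}
  [12] u=1 | in ⊤ | out ⊤ | ==
  [13] u=3 | in ⊤ | out + | ==
  [14] u=4 | in ⊤ | out ⊤ | ==

Converged values:
  [0] ⊤
  [1] ⊤
  [2] ⊤
  [3] +
  [4] ⊤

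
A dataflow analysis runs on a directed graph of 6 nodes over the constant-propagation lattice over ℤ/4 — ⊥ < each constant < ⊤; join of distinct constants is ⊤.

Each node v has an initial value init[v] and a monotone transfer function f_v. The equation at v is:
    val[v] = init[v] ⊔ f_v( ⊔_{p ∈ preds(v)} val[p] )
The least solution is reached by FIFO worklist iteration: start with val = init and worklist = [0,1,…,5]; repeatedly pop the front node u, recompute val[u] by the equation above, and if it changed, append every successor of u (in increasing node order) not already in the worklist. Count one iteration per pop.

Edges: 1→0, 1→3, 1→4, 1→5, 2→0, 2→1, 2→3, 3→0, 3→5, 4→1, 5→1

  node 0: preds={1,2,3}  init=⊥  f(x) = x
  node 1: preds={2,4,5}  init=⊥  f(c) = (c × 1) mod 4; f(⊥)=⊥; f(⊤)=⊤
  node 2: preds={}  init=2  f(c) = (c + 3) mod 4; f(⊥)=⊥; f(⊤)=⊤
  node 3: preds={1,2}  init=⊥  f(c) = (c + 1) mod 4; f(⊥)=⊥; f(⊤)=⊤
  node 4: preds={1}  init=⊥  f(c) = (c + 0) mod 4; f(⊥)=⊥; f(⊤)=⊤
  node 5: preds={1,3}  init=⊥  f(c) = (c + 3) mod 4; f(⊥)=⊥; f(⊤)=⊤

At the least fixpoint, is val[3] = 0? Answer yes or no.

no

Trace (14 dequeues):
  [1] u=0 | in 2 | out 2 | prev ⊥ | push {}
  [2] u=1 | in 2 | out 2 | prev ⊥ | push {0}
  [3] u=2 | in ⊥ | out 2 | ==
  [4] u=3 | in 2 | out 3 | prev ⊥ | push {}
  [5] u=4 | in 2 | out 2 | prev ⊥ | push {1}
  [6] u=5 | in ⊤ | out ⊤ | prev ⊥ | push {}
  [7] u=0 | in ⊤ | out ⊤ | prev 2 | push {}
  [8] u=1 | in ⊤ | out ⊤ | prev 2 | push {0,3,4,5}
  [9] u=0 | in ⊤ | out ⊤ | ==
  [10] u=3 | in ⊤ | out ⊤ | prev 3 | push {0}
  [11] u=4 | in ⊤ | out ⊤ | prev 2 | push {1}
  [12] u=5 | in ⊤ | out ⊤ | ==
  [13] u=0 | in ⊤ | out ⊤ | ==
  [14] u=1 | in ⊤ | out ⊤ | ==

Converged values:
  [0] ⊤
  [1] ⊤
  [2] 2
  [3] ⊤
  [4] ⊤
  [5] ⊤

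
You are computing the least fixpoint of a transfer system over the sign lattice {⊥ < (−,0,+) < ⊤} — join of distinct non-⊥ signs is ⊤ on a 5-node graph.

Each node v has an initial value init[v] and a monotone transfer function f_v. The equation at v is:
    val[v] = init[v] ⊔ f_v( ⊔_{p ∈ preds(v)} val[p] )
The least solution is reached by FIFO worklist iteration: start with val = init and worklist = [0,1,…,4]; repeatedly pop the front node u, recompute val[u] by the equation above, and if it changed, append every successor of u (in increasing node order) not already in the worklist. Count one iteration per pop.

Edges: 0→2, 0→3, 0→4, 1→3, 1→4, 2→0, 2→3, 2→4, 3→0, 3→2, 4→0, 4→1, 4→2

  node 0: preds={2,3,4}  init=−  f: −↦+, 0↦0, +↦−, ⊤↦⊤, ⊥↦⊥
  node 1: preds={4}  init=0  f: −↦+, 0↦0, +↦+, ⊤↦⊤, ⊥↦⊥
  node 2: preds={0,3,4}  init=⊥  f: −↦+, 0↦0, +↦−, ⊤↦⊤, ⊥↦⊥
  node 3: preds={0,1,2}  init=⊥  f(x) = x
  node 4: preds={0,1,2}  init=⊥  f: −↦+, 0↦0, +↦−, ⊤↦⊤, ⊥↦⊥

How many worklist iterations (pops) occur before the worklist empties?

11

Trace (11 dequeues):
  [1] u=0 | in ⊥ | out − | ==
  [2] u=1 | in ⊥ | out 0 | ==
  [3] u=2 | in − | out + | prev ⊥ | push {0}
  [4] u=3 | in ⊤ | out ⊤ | prev ⊥ | push {2}
  [5] u=4 | in ⊤ | out ⊤ | prev ⊥ | push {1}
  [6] u=0 | in ⊤ | out ⊤ | prev − | push {3,4}
  [7] u=2 | in ⊤ | out ⊤ | prev + | push {0}
  [8] u=1 | in ⊤ | out ⊤ | prev 0 | push {}
  [9] u=3 | in ⊤ | out ⊤ | ==
  [10] u=4 | in ⊤ | out ⊤ | ==
  [11] u=0 | in ⊤ | out ⊤ | ==

Converged values:
  [0] ⊤
  [1] ⊤
  [2] ⊤
  [3] ⊤
  [4] ⊤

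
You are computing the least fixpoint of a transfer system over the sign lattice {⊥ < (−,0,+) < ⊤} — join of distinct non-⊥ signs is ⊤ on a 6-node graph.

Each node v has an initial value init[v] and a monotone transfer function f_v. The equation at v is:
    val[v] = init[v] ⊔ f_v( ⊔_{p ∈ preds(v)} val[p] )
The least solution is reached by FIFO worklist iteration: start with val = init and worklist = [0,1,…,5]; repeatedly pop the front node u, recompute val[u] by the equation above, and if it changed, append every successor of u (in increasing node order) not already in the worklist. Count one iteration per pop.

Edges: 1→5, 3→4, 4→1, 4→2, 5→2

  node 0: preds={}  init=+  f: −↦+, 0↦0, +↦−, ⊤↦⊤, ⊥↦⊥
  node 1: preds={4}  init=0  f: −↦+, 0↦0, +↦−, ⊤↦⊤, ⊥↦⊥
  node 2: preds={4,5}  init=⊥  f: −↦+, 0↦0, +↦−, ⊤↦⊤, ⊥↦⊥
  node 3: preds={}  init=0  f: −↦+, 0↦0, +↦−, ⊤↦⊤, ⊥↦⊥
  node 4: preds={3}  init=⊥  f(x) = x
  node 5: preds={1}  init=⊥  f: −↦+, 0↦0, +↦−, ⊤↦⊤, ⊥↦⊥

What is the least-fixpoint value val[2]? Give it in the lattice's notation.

0

Trace (8 dequeues):
  [1] u=0 | in ⊥ | out + | ==
  [2] u=1 | in ⊥ | out 0 | ==
  [3] u=2 | in ⊥ | out ⊥ | ==
  [4] u=3 | in ⊥ | out 0 | ==
  [5] u=4 | in 0 | out 0 | prev ⊥ | push {1,2}
  [6] u=5 | in 0 | out 0 | prev ⊥ | push {}
  [7] u=1 | in 0 | out 0 | ==
  [8] u=2 | in 0 | out 0 | prev ⊥ | push {}

Converged values:
  [0] +
  [1] 0
  [2] 0
  [3] 0
  [4] 0
  [5] 0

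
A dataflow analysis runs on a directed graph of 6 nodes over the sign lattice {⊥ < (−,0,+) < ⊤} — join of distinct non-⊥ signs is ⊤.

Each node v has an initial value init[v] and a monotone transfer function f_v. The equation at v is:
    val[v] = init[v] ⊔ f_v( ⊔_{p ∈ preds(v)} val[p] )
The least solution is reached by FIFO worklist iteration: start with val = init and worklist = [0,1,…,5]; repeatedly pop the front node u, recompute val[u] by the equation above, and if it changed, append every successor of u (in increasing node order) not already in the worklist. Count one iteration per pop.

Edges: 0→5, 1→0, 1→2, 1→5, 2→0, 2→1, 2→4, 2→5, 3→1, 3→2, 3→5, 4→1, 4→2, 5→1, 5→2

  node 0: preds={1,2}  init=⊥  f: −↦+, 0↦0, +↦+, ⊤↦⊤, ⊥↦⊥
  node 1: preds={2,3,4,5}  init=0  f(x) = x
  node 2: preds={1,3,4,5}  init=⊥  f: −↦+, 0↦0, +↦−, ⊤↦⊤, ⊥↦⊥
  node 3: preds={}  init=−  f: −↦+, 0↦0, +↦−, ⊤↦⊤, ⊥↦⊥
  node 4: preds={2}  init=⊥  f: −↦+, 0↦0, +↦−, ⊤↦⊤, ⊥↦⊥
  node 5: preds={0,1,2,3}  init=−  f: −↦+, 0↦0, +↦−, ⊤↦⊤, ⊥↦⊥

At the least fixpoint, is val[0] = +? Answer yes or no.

no

Trace (10 dequeues):
  [1] u=0 | in 0 | out 0 | prev ⊥ | push {}
  [2] u=1 | in − | out ⊤ | prev 0 | push {0}
  [3] u=2 | in ⊤ | out ⊤ | prev ⊥ | push {1}
  [4] u=3 | in ⊥ | out − | ==
  [5] u=4 | in ⊤ | out ⊤ | prev ⊥ | push {2}
  [6] u=5 | in ⊤ | out ⊤ | prev − | push {}
  [7] u=0 | in ⊤ | out ⊤ | prev 0 | push {5}
  [8] u=1 | in ⊤ | out ⊤ | ==
  [9] u=2 | in ⊤ | out ⊤ | ==
  [10] u=5 | in ⊤ | out ⊤ | ==

Converged values:
  [0] ⊤
  [1] ⊤
  [2] ⊤
  [3] −
  [4] ⊤
  [5] ⊤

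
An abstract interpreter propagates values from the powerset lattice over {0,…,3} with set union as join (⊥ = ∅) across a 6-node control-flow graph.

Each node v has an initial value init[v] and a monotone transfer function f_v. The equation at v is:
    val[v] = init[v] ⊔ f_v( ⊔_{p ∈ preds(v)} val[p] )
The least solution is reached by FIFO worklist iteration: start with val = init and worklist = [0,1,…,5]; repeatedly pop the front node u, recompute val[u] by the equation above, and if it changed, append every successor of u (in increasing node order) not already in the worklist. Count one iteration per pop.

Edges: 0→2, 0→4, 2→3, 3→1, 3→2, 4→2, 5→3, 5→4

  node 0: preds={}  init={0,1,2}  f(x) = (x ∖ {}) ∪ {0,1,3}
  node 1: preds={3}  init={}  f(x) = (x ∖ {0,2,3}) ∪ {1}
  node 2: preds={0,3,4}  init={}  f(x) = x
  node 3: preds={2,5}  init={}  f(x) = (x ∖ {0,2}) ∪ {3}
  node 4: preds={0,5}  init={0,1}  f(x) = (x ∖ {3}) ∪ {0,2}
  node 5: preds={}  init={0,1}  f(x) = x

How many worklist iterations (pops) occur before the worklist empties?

8

Iteration log — 8 steps:
  step 1. node 0  ⊔preds={}  new={0,1,2,3}  old={0,1,2}  +wl: 
  step 2. node 1  ⊔preds={}  new={1}  old={}  +wl: 
  step 3. node 2  ⊔preds={0,1,2,3}  new={0,1,2,3}  old={}  +wl: 
  step 4. node 3  ⊔preds={0,1,2,3}  new={1,3}  old={}  +wl: 1,2
  step 5. node 4  ⊔preds={0,1,2,3}  new={0,1,2}  old={0,1}  +wl: 
  step 6. node 5  ⊔preds={}  new={0,1}  stable
  step 7. node 1  ⊔preds={1,3}  new={1}  stable
  step 8. node 2  ⊔preds={0,1,2,3}  new={0,1,2,3}  stable

Least fixpoint reached:
  node 0: {0,1,2,3}
  node 1: {1}
  node 2: {0,1,2,3}
  node 3: {1,3}
  node 4: {0,1,2}
  node 5: {0,1}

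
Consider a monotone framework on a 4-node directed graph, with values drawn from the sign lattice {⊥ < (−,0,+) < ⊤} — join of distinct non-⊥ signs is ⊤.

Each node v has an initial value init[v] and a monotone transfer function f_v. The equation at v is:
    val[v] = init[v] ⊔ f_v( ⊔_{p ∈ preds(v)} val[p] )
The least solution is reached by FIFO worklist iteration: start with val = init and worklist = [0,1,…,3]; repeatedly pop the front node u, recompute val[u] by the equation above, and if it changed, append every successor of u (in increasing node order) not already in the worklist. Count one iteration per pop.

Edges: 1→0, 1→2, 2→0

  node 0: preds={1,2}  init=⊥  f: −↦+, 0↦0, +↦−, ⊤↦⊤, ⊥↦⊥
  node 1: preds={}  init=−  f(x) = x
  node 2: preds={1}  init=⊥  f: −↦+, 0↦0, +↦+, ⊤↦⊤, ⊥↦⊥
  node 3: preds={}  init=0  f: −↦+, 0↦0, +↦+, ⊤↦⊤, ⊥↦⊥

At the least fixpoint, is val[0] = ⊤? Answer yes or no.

yes

Iteration log — 5 steps:
  step 1. node 0  ⊔preds=−  new=+  old=⊥  +wl: 
  step 2. node 1  ⊔preds=⊥  new=−  stable
  step 3. node 2  ⊔preds=−  new=+  old=⊥  +wl: 0
  step 4. node 3  ⊔preds=⊥  new=0  stable
  step 5. node 0  ⊔preds=⊤  new=⊤  old=+  +wl: 

Least fixpoint reached:
  node 0: ⊤
  node 1: −
  node 2: +
  node 3: 0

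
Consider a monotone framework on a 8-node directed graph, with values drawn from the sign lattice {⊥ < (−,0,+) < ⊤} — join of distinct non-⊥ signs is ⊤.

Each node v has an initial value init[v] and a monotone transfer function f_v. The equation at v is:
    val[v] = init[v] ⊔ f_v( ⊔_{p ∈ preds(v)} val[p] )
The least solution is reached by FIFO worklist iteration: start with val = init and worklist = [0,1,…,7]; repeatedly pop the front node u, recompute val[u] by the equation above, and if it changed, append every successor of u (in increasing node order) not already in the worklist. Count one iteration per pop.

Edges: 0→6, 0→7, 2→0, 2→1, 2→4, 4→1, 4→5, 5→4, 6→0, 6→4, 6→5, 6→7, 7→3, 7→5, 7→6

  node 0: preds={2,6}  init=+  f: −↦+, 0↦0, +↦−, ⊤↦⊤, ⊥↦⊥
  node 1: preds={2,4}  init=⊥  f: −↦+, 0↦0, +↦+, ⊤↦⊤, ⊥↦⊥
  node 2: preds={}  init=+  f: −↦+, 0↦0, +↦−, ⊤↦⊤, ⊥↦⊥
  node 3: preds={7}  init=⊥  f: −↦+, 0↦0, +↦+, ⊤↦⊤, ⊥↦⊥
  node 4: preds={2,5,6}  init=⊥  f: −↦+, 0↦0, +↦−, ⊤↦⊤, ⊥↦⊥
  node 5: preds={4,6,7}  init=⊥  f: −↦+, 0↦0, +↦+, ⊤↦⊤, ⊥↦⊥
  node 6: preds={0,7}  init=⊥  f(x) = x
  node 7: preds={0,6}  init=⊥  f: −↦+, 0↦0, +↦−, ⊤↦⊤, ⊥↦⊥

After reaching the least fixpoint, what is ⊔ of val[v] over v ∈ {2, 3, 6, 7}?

⊤

Trace (16 dequeues):
  [1] u=0 | in + | out ⊤ | prev + | push {}
  [2] u=1 | in + | out + | prev ⊥ | push {}
  [3] u=2 | in ⊥ | out + | ==
  [4] u=3 | in ⊥ | out ⊥ | ==
  [5] u=4 | in + | out − | prev ⊥ | push {1}
  [6] u=5 | in − | out + | prev ⊥ | push {4}
  [7] u=6 | in ⊤ | out ⊤ | prev ⊥ | push {0,5}
  [8] u=7 | in ⊤ | out ⊤ | prev ⊥ | push {3,6}
  [9] u=1 | in ⊤ | out ⊤ | prev + | push {}
  [10] u=4 | in ⊤ | out ⊤ | prev − | push {1}
  [11] u=0 | in ⊤ | out ⊤ | ==
  [12] u=5 | in ⊤ | out ⊤ | prev + | push {4}
  [13] u=3 | in ⊤ | out ⊤ | prev ⊥ | push {}
  [14] u=6 | in ⊤ | out ⊤ | ==
  [15] u=1 | in ⊤ | out ⊤ | ==
  [16] u=4 | in ⊤ | out ⊤ | ==

Converged values:
  [0] ⊤
  [1] ⊤
  [2] +
  [3] ⊤
  [4] ⊤
  [5] ⊤
  [6] ⊤
  [7] ⊤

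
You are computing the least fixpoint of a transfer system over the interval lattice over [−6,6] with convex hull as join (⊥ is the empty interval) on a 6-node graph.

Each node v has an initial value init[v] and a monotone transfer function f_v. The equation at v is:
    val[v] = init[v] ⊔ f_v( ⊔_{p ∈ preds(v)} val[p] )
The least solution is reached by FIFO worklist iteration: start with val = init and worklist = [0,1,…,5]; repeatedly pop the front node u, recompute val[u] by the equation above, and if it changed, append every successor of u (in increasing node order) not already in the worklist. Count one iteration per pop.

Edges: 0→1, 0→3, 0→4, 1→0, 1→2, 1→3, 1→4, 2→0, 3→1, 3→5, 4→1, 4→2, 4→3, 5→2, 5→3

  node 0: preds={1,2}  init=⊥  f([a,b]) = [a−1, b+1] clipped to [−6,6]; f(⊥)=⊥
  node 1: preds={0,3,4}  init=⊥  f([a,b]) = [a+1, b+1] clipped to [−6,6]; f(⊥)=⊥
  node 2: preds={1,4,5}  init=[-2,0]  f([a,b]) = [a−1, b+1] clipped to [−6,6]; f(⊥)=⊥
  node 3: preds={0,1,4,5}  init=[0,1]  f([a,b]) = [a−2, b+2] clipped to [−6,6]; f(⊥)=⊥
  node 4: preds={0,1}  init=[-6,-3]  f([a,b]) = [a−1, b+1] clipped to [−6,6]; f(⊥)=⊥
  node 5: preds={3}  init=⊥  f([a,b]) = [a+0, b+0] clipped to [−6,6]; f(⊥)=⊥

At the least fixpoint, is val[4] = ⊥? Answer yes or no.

Trace (18 dequeues):
  [1] u=0 | in [-2,0] | out [-3,1] | prev ⊥ | push {}
  [2] u=1 | in [-6,1] | out [-5,2] | prev ⊥ | push {0}
  [3] u=2 | in [-6,2] | out [-6,3] | prev [-2,0] | push {}
  [4] u=3 | in [-6,2] | out [-6,4] | prev [0,1] | push {1}
  [5] u=4 | in [-5,2] | out [-6,3] | prev [-6,-3] | push {2,3}
  [6] u=5 | in [-6,4] | out [-6,4] | prev ⊥ | push {}
  [7] u=0 | in [-6,3] | out [-6,4] | prev [-3,1] | push {4}
  [8] u=1 | in [-6,4] | out [-5,5] | prev [-5,2] | push {0}
  [9] u=2 | in [-6,5] | out [-6,6] | prev [-6,3] | push {}
  [10] u=3 | in [-6,5] | out [-6,6] | prev [-6,4] | push {1,5}
  [11] u=4 | in [-6,5] | out [-6,6] | prev [-6,3] | push {2,3}
  [12] u=0 | in [-6,6] | out [-6,6] | prev [-6,4] | push {4}
  [13] u=1 | in [-6,6] | out [-5,6] | prev [-5,5] | push {0}
  [14] u=5 | in [-6,6] | out [-6,6] | prev [-6,4] | push {}
  [15] u=2 | in [-6,6] | out [-6,6] | ==
  [16] u=3 | in [-6,6] | out [-6,6] | ==
  [17] u=4 | in [-6,6] | out [-6,6] | ==
  [18] u=0 | in [-6,6] | out [-6,6] | ==

Converged values:
  [0] [-6,6]
  [1] [-5,6]
  [2] [-6,6]
  [3] [-6,6]
  [4] [-6,6]
  [5] [-6,6]

no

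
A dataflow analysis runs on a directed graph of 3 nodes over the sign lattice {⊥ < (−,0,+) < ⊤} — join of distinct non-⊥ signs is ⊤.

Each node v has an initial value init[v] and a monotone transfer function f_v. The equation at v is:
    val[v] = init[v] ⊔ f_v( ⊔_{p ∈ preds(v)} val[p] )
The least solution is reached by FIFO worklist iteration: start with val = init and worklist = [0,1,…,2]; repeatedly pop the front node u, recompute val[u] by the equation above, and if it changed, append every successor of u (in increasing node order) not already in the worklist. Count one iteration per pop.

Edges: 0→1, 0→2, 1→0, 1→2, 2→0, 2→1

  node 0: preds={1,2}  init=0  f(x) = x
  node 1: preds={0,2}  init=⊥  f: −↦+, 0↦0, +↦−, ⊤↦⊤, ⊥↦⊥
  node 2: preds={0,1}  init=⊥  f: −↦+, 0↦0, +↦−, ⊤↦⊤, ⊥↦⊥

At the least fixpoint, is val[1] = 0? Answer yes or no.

yes

Iteration log — 5 steps:
  step 1. node 0  ⊔preds=⊥  new=0  stable
  step 2. node 1  ⊔preds=0  new=0  old=⊥  +wl: 0
  step 3. node 2  ⊔preds=0  new=0  old=⊥  +wl: 1
  step 4. node 0  ⊔preds=0  new=0  stable
  step 5. node 1  ⊔preds=0  new=0  stable

Least fixpoint reached:
  node 0: 0
  node 1: 0
  node 2: 0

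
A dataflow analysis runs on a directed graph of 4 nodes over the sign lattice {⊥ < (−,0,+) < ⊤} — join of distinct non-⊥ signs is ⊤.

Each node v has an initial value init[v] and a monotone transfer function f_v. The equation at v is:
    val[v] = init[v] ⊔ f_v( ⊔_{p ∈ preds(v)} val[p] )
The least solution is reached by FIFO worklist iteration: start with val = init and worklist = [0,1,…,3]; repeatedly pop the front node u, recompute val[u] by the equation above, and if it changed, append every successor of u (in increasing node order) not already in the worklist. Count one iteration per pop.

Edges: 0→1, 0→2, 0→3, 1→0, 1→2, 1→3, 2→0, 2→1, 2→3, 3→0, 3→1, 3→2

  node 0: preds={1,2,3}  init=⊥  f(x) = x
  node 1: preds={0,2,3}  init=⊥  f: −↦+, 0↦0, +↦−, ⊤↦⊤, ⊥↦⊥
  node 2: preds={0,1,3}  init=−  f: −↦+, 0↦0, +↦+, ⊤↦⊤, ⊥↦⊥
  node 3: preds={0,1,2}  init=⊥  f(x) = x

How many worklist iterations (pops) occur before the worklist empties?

Trace (9 dequeues):
  [1] u=0 | in − | out − | prev ⊥ | push {}
  [2] u=1 | in − | out + | prev ⊥ | push {0}
  [3] u=2 | in ⊤ | out ⊤ | prev − | push {1}
  [4] u=3 | in ⊤ | out ⊤ | prev ⊥ | push {2}
  [5] u=0 | in ⊤ | out ⊤ | prev − | push {3}
  [6] u=1 | in ⊤ | out ⊤ | prev + | push {0}
  [7] u=2 | in ⊤ | out ⊤ | ==
  [8] u=3 | in ⊤ | out ⊤ | ==
  [9] u=0 | in ⊤ | out ⊤ | ==

Converged values:
  [0] ⊤
  [1] ⊤
  [2] ⊤
  [3] ⊤

9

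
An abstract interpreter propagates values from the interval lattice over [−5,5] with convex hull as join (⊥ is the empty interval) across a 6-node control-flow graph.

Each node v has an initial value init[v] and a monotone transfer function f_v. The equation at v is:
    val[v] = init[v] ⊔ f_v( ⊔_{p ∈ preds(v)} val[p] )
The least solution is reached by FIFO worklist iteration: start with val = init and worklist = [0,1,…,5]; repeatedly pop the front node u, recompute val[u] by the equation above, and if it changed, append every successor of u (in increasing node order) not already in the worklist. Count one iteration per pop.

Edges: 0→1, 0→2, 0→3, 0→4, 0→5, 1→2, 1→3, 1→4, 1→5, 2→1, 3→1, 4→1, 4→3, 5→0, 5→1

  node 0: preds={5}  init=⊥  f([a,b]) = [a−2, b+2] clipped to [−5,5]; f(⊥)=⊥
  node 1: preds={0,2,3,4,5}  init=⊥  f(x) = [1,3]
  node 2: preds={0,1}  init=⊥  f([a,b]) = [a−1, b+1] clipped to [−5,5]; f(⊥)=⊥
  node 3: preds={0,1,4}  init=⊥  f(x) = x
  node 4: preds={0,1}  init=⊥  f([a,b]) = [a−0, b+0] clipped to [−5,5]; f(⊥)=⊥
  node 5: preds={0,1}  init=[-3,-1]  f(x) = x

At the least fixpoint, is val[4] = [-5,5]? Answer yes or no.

yes

Worklist (17 pops):
  #1 pop 0: in=[-3,-1] → [-5,1] (was ⊥); enqueue []
  #2 pop 1: in=[-5,1] → [1,3] (was ⊥); enqueue []
  #3 pop 2: in=[-5,3] → [-5,4] (was ⊥); enqueue [1]
  #4 pop 3: in=[-5,3] → [-5,3] (was ⊥); enqueue []
  #5 pop 4: in=[-5,3] → [-5,3] (was ⊥); enqueue [3]
  #6 pop 5: in=[-5,3] → [-5,3] (was [-3,-1]); enqueue [0]
  #7 pop 1: in=[-5,4] → [1,3] (no change)
  #8 pop 3: in=[-5,3] → [-5,3] (no change)
  #9 pop 0: in=[-5,3] → [-5,5] (was [-5,1]); enqueue [1,2,3,4,5]
  #10 pop 1: in=[-5,5] → [1,3] (no change)
  #11 pop 2: in=[-5,5] → [-5,5] (was [-5,4]); enqueue [1]
  #12 pop 3: in=[-5,5] → [-5,5] (was [-5,3]); enqueue []
  #13 pop 4: in=[-5,5] → [-5,5] (was [-5,3]); enqueue [3]
  #14 pop 5: in=[-5,5] → [-5,5] (was [-5,3]); enqueue [0]
  #15 pop 1: in=[-5,5] → [1,3] (no change)
  #16 pop 3: in=[-5,5] → [-5,5] (no change)
  #17 pop 0: in=[-5,5] → [-5,5] (no change)

Fixpoint:
  val[0] = [-5,5]
  val[1] = [1,3]
  val[2] = [-5,5]
  val[3] = [-5,5]
  val[4] = [-5,5]
  val[5] = [-5,5]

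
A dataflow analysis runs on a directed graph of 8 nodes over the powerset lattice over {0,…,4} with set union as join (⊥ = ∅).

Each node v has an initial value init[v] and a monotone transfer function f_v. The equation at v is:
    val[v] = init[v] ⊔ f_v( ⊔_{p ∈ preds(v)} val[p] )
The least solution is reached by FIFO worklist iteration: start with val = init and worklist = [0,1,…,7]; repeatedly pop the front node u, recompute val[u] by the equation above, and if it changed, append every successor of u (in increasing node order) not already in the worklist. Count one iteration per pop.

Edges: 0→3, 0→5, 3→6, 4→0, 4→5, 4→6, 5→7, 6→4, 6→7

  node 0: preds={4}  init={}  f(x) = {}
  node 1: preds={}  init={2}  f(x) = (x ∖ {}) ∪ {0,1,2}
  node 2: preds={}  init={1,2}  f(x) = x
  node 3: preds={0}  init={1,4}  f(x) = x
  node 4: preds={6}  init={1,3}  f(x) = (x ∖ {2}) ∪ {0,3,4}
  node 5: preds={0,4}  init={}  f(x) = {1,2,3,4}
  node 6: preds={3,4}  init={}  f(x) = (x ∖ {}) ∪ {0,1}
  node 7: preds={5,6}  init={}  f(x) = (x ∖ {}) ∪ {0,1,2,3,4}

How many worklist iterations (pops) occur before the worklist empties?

10

Trace (10 dequeues):
  [1] u=0 | in {1,3} | out {} | ==
  [2] u=1 | in {} | out {0,1,2} | prev {2} | push {}
  [3] u=2 | in {} | out {1,2} | ==
  [4] u=3 | in {} | out {1,4} | ==
  [5] u=4 | in {} | out {0,1,3,4} | prev {1,3} | push {0}
  [6] u=5 | in {0,1,3,4} | out {1,2,3,4} | prev {} | push {}
  [7] u=6 | in {0,1,3,4} | out {0,1,3,4} | prev {} | push {4}
  [8] u=7 | in {0,1,2,3,4} | out {0,1,2,3,4} | prev {} | push {}
  [9] u=0 | in {0,1,3,4} | out {} | ==
  [10] u=4 | in {0,1,3,4} | out {0,1,3,4} | ==

Converged values:
  [0] {}
  [1] {0,1,2}
  [2] {1,2}
  [3] {1,4}
  [4] {0,1,3,4}
  [5] {1,2,3,4}
  [6] {0,1,3,4}
  [7] {0,1,2,3,4}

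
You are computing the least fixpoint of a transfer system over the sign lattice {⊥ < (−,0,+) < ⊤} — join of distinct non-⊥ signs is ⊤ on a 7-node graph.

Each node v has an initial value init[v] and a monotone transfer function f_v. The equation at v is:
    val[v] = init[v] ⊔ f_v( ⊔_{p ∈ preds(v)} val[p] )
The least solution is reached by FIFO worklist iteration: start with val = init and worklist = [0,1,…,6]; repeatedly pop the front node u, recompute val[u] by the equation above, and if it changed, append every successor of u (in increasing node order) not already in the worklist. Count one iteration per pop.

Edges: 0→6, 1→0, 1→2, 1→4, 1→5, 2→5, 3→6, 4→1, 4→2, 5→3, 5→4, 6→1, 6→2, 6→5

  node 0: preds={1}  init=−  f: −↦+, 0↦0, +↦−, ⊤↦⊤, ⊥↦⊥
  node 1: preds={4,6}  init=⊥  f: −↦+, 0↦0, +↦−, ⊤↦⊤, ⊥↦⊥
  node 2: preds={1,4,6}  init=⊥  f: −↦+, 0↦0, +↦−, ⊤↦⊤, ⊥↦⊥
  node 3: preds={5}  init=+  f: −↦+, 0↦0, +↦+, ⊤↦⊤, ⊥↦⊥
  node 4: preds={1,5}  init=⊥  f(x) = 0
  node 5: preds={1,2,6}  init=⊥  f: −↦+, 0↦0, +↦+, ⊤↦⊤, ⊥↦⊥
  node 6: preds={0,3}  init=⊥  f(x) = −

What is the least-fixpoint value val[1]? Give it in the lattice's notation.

Worklist (14 pops):
  #1 pop 0: in=⊥ → − (no change)
  #2 pop 1: in=⊥ → ⊥ (no change)
  #3 pop 2: in=⊥ → ⊥ (no change)
  #4 pop 3: in=⊥ → + (no change)
  #5 pop 4: in=⊥ → 0 (was ⊥); enqueue [1,2]
  #6 pop 5: in=⊥ → ⊥ (no change)
  #7 pop 6: in=⊤ → − (was ⊥); enqueue [5]
  #8 pop 1: in=⊤ → ⊤ (was ⊥); enqueue [0,4]
  #9 pop 2: in=⊤ → ⊤ (was ⊥); enqueue []
  #10 pop 5: in=⊤ → ⊤ (was ⊥); enqueue [3]
  #11 pop 0: in=⊤ → ⊤ (was −); enqueue [6]
  #12 pop 4: in=⊤ → 0 (no change)
  #13 pop 3: in=⊤ → ⊤ (was +); enqueue []
  #14 pop 6: in=⊤ → − (no change)

Fixpoint:
  val[0] = ⊤
  val[1] = ⊤
  val[2] = ⊤
  val[3] = ⊤
  val[4] = 0
  val[5] = ⊤
  val[6] = −

⊤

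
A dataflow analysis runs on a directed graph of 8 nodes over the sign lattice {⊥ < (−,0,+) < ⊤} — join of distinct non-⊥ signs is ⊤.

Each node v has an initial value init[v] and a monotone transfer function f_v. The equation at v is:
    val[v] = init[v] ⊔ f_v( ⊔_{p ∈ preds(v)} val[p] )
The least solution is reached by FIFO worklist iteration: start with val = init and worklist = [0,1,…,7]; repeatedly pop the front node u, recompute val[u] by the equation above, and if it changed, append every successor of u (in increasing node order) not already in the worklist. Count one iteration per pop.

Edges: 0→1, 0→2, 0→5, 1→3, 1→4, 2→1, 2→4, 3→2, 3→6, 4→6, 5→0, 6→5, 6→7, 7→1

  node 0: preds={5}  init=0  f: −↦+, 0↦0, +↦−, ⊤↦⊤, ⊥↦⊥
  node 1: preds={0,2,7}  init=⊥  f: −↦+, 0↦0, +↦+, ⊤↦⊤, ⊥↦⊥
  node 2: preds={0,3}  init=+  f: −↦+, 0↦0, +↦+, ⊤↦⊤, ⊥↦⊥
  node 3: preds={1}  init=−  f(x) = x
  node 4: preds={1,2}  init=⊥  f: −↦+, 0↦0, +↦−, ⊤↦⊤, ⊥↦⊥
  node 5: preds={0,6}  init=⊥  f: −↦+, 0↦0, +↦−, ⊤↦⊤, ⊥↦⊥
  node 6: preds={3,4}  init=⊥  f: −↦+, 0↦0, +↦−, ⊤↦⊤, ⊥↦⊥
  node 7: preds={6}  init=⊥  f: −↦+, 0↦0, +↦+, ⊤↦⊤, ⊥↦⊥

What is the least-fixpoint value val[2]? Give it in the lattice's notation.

⊤

Trace (16 dequeues):
  [1] u=0 | in ⊥ | out 0 | ==
  [2] u=1 | in ⊤ | out ⊤ | prev ⊥ | push {}
  [3] u=2 | in ⊤ | out ⊤ | prev + | push {1}
  [4] u=3 | in ⊤ | out ⊤ | prev − | push {2}
  [5] u=4 | in ⊤ | out ⊤ | prev ⊥ | push {}
  [6] u=5 | in 0 | out 0 | prev ⊥ | push {0}
  [7] u=6 | in ⊤ | out ⊤ | prev ⊥ | push {5}
  [8] u=7 | in ⊤ | out ⊤ | prev ⊥ | push {}
  [9] u=1 | in ⊤ | out ⊤ | ==
  [10] u=2 | in ⊤ | out ⊤ | ==
  [11] u=0 | in 0 | out 0 | ==
  [12] u=5 | in ⊤ | out ⊤ | prev 0 | push {0}
  [13] u=0 | in ⊤ | out ⊤ | prev 0 | push {1,2,5}
  [14] u=1 | in ⊤ | out ⊤ | ==
  [15] u=2 | in ⊤ | out ⊤ | ==
  [16] u=5 | in ⊤ | out ⊤ | ==

Converged values:
  [0] ⊤
  [1] ⊤
  [2] ⊤
  [3] ⊤
  [4] ⊤
  [5] ⊤
  [6] ⊤
  [7] ⊤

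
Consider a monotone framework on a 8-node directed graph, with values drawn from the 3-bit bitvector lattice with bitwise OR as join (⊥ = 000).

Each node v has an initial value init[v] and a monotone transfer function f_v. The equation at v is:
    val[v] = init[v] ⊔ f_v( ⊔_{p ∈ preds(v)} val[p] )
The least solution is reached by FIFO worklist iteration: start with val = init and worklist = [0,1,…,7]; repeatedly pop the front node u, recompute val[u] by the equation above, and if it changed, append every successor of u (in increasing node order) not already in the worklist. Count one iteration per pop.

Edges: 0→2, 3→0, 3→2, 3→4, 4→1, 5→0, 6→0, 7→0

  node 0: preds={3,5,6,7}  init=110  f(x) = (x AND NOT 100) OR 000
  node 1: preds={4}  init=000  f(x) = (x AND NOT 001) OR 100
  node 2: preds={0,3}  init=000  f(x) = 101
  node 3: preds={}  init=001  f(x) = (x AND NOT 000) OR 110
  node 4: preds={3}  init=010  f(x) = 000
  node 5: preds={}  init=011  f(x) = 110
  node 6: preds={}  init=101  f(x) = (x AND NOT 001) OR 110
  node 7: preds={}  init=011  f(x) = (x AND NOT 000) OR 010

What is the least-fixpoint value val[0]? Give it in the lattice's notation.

Trace (10 dequeues):
  [1] u=0 | in 111 | out 111 | prev 110 | push {}
  [2] u=1 | in 010 | out 110 | prev 000 | push {}
  [3] u=2 | in 111 | out 101 | prev 000 | push {}
  [4] u=3 | in 000 | out 111 | prev 001 | push {0,2}
  [5] u=4 | in 111 | out 010 | ==
  [6] u=5 | in 000 | out 111 | prev 011 | push {}
  [7] u=6 | in 000 | out 111 | prev 101 | push {}
  [8] u=7 | in 000 | out 011 | ==
  [9] u=0 | in 111 | out 111 | ==
  [10] u=2 | in 111 | out 101 | ==

Converged values:
  [0] 111
  [1] 110
  [2] 101
  [3] 111
  [4] 010
  [5] 111
  [6] 111
  [7] 011

111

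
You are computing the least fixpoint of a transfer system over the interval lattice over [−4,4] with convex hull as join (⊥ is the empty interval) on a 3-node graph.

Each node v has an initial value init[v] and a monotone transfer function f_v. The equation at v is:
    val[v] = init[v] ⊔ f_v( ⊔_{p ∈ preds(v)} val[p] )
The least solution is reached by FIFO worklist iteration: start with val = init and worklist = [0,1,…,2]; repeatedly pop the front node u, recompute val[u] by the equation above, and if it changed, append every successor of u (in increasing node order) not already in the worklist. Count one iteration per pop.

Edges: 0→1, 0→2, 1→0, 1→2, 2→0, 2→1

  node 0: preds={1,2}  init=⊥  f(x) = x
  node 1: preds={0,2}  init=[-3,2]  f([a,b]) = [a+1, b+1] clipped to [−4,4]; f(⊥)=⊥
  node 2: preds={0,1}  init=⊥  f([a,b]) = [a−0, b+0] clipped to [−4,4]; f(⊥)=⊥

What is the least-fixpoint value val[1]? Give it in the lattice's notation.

Iteration log — 9 steps:
  step 1. node 0  ⊔preds=[-3,2]  new=[-3,2]  old=⊥  +wl: 
  step 2. node 1  ⊔preds=[-3,2]  new=[-3,3]  old=[-3,2]  +wl: 0
  step 3. node 2  ⊔preds=[-3,3]  new=[-3,3]  old=⊥  +wl: 1
  step 4. node 0  ⊔preds=[-3,3]  new=[-3,3]  old=[-3,2]  +wl: 2
  step 5. node 1  ⊔preds=[-3,3]  new=[-3,4]  old=[-3,3]  +wl: 0
  step 6. node 2  ⊔preds=[-3,4]  new=[-3,4]  old=[-3,3]  +wl: 1
  step 7. node 0  ⊔preds=[-3,4]  new=[-3,4]  old=[-3,3]  +wl: 2
  step 8. node 1  ⊔preds=[-3,4]  new=[-3,4]  stable
  step 9. node 2  ⊔preds=[-3,4]  new=[-3,4]  stable

Least fixpoint reached:
  node 0: [-3,4]
  node 1: [-3,4]
  node 2: [-3,4]

[-3,4]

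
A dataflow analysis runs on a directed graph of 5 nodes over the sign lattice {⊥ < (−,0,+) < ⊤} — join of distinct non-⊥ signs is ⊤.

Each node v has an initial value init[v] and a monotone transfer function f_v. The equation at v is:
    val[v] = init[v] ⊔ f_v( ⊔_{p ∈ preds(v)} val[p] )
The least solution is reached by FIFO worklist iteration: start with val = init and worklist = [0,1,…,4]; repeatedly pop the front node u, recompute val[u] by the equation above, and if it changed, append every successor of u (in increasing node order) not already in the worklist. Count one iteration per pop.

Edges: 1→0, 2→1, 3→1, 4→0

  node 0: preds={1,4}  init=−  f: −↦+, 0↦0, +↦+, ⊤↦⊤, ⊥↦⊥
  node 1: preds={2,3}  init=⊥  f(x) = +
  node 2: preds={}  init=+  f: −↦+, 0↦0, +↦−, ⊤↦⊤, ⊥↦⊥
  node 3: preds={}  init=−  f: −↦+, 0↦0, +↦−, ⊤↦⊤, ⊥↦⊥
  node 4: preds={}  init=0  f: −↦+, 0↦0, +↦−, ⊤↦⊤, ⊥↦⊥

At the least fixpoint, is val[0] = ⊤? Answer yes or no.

Worklist (6 pops):
  #1 pop 0: in=0 → ⊤ (was −); enqueue []
  #2 pop 1: in=⊤ → + (was ⊥); enqueue [0]
  #3 pop 2: in=⊥ → + (no change)
  #4 pop 3: in=⊥ → − (no change)
  #5 pop 4: in=⊥ → 0 (no change)
  #6 pop 0: in=⊤ → ⊤ (no change)

Fixpoint:
  val[0] = ⊤
  val[1] = +
  val[2] = +
  val[3] = −
  val[4] = 0

yes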